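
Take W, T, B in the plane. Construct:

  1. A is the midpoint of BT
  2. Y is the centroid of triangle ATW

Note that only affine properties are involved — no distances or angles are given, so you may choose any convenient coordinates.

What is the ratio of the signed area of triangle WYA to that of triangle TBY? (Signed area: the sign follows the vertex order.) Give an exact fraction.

[WYA]:[TBY] = 1/2

Choose coordinates W = (0, 0), T = (1, 0), B = (0, 1).
1. A is the midpoint of BT ⇒ A = (1/2, 1/2)
2. Y is the centroid of triangle ATW ⇒ Y = (1/2, 1/6)
2·[WYA] = 1/6, 2·[TBY] = 1/3
[WYA]:[TBY] = 1/6:1/3 = 1/2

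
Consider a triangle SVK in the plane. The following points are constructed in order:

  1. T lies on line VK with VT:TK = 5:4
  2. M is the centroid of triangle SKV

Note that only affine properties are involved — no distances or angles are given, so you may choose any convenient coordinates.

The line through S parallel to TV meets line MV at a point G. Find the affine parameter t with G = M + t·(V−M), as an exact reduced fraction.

Assign S = (0, 0), V = (1, 0), K = (0, 1) — the answer is frame-independent, so this choice is without loss of generality.
1. T lies on line VK with VT:TK = 5:4 ⇒ T = (4/9, 5/9)
2. M is the centroid of triangle SKV ⇒ M = (1/3, 1/3)
through S parallel to TV: direction (5/9, -5/9); meets MV at G = (-1, 1)
G = M + t·(V−M) with t = -2

t = -2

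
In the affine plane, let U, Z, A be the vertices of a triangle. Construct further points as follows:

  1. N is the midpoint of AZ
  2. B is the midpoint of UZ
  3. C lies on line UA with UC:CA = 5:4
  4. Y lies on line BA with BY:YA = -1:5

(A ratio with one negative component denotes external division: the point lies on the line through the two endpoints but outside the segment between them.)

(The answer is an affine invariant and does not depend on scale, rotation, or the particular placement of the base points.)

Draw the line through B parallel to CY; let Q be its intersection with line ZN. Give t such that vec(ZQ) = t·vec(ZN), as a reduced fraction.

Work in coordinates with U = (0, 0), Z = (1, 0), A = (0, 1).
1. N is the midpoint of AZ ⇒ N = (1/2, 1/2)
2. B is the midpoint of UZ ⇒ B = (1/2, 0)
3. C lies on line UA with UC:CA = 5:4 ⇒ C = (0, 5/9)
4. Y lies on line BA with BY:YA = -1:5 ⇒ Y = (5/8, -1/4)
through B parallel to CY: direction (5/8, -29/36); meets ZN at Q = (-16/13, 29/13)
Q = Z + t·(N−Z) with t = 58/13

t = 58/13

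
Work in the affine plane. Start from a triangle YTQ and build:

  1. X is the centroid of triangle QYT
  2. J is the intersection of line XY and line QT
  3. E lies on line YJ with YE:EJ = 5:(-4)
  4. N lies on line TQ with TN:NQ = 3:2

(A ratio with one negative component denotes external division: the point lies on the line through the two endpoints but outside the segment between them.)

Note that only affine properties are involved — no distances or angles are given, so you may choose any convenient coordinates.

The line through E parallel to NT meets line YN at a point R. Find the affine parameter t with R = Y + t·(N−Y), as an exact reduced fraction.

Set Y = (0, 0), T = (1, 0), Q = (0, 1); any affine frame gives the same invariant.
1. X is the centroid of triangle QYT ⇒ X = (1/3, 1/3)
2. J is the intersection of line XY and line QT ⇒ J = (1/2, 1/2)
3. E lies on line YJ with YE:EJ = 5:(-4) ⇒ E = (5/2, 5/2)
4. N lies on line TQ with TN:NQ = 3:2 ⇒ N = (2/5, 3/5)
through E parallel to NT: direction (3/5, -3/5); meets YN at R = (2, 3)
R = Y + t·(N−Y) with t = 5

t = 5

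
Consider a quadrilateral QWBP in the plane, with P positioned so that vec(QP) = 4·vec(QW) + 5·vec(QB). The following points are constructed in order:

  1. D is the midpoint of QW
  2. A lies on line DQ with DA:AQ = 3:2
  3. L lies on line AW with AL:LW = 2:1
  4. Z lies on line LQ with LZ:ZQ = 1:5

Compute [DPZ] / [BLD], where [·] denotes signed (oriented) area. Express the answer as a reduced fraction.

[DPZ]:[BLD] = 50/21

Assign Q = (0, 0), W = (1, 0), B = (0, 1), P = (4, 5) — the answer is frame-independent, so this choice is without loss of generality.
1. D is the midpoint of QW ⇒ D = (1/2, 0)
2. A lies on line DQ with DA:AQ = 3:2 ⇒ A = (1/5, 0)
3. L lies on line AW with AL:LW = 2:1 ⇒ L = (11/15, 0)
4. Z lies on line LQ with LZ:ZQ = 1:5 ⇒ Z = (11/18, 0)
2·[DPZ] = -5/9, 2·[BLD] = -7/30
[DPZ]:[BLD] = -5/9:-7/30 = 50/21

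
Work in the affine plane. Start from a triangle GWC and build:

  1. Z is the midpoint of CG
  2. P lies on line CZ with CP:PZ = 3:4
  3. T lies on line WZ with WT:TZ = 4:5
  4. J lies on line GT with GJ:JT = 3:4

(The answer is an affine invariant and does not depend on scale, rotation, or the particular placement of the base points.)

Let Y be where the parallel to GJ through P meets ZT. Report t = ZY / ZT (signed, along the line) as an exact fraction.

Work in coordinates with G = (0, 0), W = (1, 0), C = (0, 1).
1. Z is the midpoint of CG ⇒ Z = (0, 1/2)
2. P lies on line CZ with CP:PZ = 3:4 ⇒ P = (0, 11/14)
3. T lies on line WZ with WT:TZ = 4:5 ⇒ T = (5/9, 2/9)
4. J lies on line GT with GJ:JT = 3:4 ⇒ J = (5/21, 2/21)
through P parallel to GJ: direction (5/21, 2/21); meets ZT at Y = (-20/63, 83/126)
Y = Z + t·(T−Z) with t = -4/7

t = -4/7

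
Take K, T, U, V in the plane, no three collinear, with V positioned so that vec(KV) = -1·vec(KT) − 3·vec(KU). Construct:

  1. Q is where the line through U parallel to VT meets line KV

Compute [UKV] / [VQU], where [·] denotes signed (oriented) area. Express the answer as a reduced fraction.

[UKV]:[VQU] = -3/5

Assign K = (0, 0), T = (1, 0), U = (0, 1), V = (-1, -3) — the answer is frame-independent, so this choice is without loss of generality.
1. Q is where the line through U parallel to VT meets line KV ⇒ Q = (2/3, 2)
2·[UKV] = -1, 2·[VQU] = 5/3
[UKV]:[VQU] = -1:5/3 = -3/5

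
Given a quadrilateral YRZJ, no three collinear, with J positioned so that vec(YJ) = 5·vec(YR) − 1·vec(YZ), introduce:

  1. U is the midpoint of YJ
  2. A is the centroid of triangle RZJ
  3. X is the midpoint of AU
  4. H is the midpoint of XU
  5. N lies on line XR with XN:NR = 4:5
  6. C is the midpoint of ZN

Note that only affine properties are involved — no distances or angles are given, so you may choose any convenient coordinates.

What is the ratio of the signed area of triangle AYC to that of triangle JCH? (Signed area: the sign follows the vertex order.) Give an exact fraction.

Work in coordinates with Y = (0, 0), R = (1, 0), Z = (0, 1), J = (5, -1).
1. U is the midpoint of YJ ⇒ U = (5/2, -1/2)
2. A is the centroid of triangle RZJ ⇒ A = (2, 0)
3. X is the midpoint of AU ⇒ X = (9/4, -1/4)
4. H is the midpoint of XU ⇒ H = (19/8, -3/8)
5. N lies on line XR with XN:NR = 4:5 ⇒ N = (61/36, -5/36)
6. C is the midpoint of ZN ⇒ C = (61/72, 31/72)
2·[AYC] = -31/36, 2·[JCH] = 167/144
[AYC]:[JCH] = -31/36:167/144 = -124/167

[AYC]:[JCH] = -124/167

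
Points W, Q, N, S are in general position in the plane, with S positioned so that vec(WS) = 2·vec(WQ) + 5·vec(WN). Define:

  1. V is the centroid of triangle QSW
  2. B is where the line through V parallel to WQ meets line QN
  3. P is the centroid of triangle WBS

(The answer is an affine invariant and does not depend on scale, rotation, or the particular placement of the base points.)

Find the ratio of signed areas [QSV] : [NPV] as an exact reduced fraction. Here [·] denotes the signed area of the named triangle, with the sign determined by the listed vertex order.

Set W = (0, 0), Q = (1, 0), N = (0, 1), S = (2, 5); any affine frame gives the same invariant.
1. V is the centroid of triangle QSW ⇒ V = (1, 5/3)
2. B is where the line through V parallel to WQ meets line QN ⇒ B = (-2/3, 5/3)
3. P is the centroid of triangle WBS ⇒ P = (4/9, 20/9)
2·[QSV] = 5/3, 2·[NPV] = -25/27
[QSV]:[NPV] = 5/3:-25/27 = -9/5

[QSV]:[NPV] = -9/5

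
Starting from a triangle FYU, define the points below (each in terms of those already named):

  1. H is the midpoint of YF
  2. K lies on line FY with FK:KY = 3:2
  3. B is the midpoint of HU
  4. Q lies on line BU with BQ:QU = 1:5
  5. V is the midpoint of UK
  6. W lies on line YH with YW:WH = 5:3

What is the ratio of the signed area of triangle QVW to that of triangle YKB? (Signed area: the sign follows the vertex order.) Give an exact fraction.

[QVW]:[YKB] = 13/192

Assign F = (0, 0), Y = (1, 0), U = (0, 1) — the answer is frame-independent, so this choice is without loss of generality.
1. H is the midpoint of YF ⇒ H = (1/2, 0)
2. K lies on line FY with FK:KY = 3:2 ⇒ K = (3/5, 0)
3. B is the midpoint of HU ⇒ B = (1/4, 1/2)
4. Q lies on line BU with BQ:QU = 1:5 ⇒ Q = (5/24, 7/12)
5. V is the midpoint of UK ⇒ V = (3/10, 1/2)
6. W lies on line YH with YW:WH = 5:3 ⇒ W = (11/16, 0)
2·[QVW] = -13/960, 2·[YKB] = -1/5
[QVW]:[YKB] = -13/960:-1/5 = 13/192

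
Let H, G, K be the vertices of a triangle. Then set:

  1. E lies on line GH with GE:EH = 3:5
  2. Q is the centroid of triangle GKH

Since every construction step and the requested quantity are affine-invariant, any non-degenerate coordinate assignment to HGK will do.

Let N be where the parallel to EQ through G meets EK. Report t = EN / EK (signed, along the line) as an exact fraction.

t = 3/2

Set H = (0, 0), G = (1, 0), K = (0, 1); any affine frame gives the same invariant.
1. E lies on line GH with GE:EH = 3:5 ⇒ E = (5/8, 0)
2. Q is the centroid of triangle GKH ⇒ Q = (1/3, 1/3)
through G parallel to EQ: direction (-7/24, 1/3); meets EK at N = (-5/16, 3/2)
N = E + t·(K−E) with t = 3/2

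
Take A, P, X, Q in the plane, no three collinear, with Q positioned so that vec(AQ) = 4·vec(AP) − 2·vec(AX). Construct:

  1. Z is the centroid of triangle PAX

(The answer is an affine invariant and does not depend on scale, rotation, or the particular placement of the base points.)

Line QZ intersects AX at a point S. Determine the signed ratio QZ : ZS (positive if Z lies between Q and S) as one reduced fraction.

Assign A = (0, 0), P = (1, 0), X = (0, 1), Q = (4, -2) — the answer is frame-independent, so this choice is without loss of generality.
1. Z is the centroid of triangle PAX ⇒ Z = (1/3, 1/3)
line QZ meets AX at S = (0, 6/11)
Z = Q + t·(S−Q) with t = 11/12, so QZ:ZS = 11/12:1/12

QZ:ZS = 11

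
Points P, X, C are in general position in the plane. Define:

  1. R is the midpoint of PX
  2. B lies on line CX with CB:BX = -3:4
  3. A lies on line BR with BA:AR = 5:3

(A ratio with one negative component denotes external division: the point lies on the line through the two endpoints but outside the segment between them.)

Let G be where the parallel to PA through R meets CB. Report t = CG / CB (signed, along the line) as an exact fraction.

t = 1/33

Set P = (0, 0), X = (1, 0), C = (0, 1); any affine frame gives the same invariant.
1. R is the midpoint of PX ⇒ R = (1/2, 0)
2. B lies on line CX with CB:BX = -3:4 ⇒ B = (-3, 4)
3. A lies on line BR with BA:AR = 5:3 ⇒ A = (-13/16, 3/2)
through R parallel to PA: direction (-13/16, 3/2); meets CB at G = (-1/11, 12/11)
G = C + t·(B−C) with t = 1/33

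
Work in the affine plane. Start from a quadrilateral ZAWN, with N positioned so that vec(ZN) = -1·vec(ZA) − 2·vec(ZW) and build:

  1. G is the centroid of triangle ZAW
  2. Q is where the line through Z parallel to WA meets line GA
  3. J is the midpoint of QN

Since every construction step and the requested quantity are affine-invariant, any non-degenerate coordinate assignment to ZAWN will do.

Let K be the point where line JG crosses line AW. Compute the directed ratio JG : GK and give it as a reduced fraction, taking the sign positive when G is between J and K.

Work in coordinates with Z = (0, 0), A = (1, 0), W = (0, 1), N = (-1, -2).
1. G is the centroid of triangle ZAW ⇒ G = (1/3, 1/3)
2. Q is where the line through Z parallel to WA meets line GA ⇒ Q = (-1, 1)
3. J is the midpoint of QN ⇒ J = (-1, -1/2)
line JG meets AW at K = (7/13, 6/13)
G = J + t·(K−J) with t = 13/15, so JG:GK = 13/15:2/15

JG:GK = 13/2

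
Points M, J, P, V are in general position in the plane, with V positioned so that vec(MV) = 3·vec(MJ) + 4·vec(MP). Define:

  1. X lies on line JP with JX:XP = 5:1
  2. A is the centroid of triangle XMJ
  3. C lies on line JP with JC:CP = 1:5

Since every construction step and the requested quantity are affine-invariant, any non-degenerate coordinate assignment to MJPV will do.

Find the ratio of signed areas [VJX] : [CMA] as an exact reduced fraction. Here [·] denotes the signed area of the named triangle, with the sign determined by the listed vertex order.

Choose coordinates M = (0, 0), J = (1, 0), P = (0, 1), V = (3, 4).
1. X lies on line JP with JX:XP = 5:1 ⇒ X = (1/6, 5/6)
2. A is the centroid of triangle XMJ ⇒ A = (7/18, 5/18)
3. C lies on line JP with JC:CP = 1:5 ⇒ C = (5/6, 1/6)
2·[VJX] = -5, 2·[CMA] = -1/6
[VJX]:[CMA] = -5:-1/6 = 30

[VJX]:[CMA] = 30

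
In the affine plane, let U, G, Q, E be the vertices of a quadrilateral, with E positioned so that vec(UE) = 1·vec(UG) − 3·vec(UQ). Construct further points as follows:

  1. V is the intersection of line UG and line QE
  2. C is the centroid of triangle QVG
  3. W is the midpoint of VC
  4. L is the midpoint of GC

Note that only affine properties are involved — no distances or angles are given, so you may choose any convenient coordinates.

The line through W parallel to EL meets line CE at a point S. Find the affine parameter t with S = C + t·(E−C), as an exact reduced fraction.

Work in coordinates with U = (0, 0), G = (1, 0), Q = (0, 1), E = (1, -3).
1. V is the intersection of line UG and line QE ⇒ V = (1/4, 0)
2. C is the centroid of triangle QVG ⇒ C = (5/12, 1/3)
3. W is the midpoint of VC ⇒ W = (1/3, 1/6)
4. L is the midpoint of GC ⇒ L = (17/24, 1/6)
through W parallel to EL: direction (-7/24, 19/6); meets CE at S = (5/24, 32/21)
S = C + t·(E−C) with t = -5/14

t = -5/14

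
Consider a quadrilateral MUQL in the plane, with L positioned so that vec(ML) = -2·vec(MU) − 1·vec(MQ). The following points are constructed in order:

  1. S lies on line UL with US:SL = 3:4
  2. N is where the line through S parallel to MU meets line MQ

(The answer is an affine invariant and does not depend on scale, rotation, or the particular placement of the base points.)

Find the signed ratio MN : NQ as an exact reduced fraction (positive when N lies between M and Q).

Work in coordinates with M = (0, 0), U = (1, 0), Q = (0, 1), L = (-2, -1).
1. S lies on line UL with US:SL = 3:4 ⇒ S = (-2/7, -3/7)
2. N is where the line through S parallel to MU meets line MQ ⇒ N = (0, -3/7)
N = M + t·(Q−M) with t = -3/7, so MN:NQ = t:(1−t) = -3/7:10/7

MN:NQ = -3/10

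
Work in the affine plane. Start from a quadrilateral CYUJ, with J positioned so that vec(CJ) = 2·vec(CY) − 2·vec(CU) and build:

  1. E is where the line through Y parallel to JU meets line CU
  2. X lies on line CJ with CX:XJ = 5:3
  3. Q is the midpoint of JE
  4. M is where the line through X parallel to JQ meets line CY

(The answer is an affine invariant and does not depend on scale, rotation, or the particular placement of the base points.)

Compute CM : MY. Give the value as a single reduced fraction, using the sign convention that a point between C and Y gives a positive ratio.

Set C = (0, 0), Y = (1, 0), U = (0, 1), J = (2, -2); any affine frame gives the same invariant.
1. E is where the line through Y parallel to JU meets line CU ⇒ E = (0, 3/2)
2. X lies on line CJ with CX:XJ = 5:3 ⇒ X = (5/4, -5/4)
3. Q is the midpoint of JE ⇒ Q = (1, -1/4)
4. M is where the line through X parallel to JQ meets line CY ⇒ M = (15/28, 0)
M = C + t·(Y−C) with t = 15/28, so CM:MY = t:(1−t) = 15/28:13/28

CM:MY = 15/13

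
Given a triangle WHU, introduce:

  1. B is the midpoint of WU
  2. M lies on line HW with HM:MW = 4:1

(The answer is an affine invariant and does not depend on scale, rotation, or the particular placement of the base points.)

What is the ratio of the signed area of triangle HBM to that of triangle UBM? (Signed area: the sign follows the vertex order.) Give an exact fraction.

[HBM]:[UBM] = 4

Set W = (0, 0), H = (1, 0), U = (0, 1); any affine frame gives the same invariant.
1. B is the midpoint of WU ⇒ B = (0, 1/2)
2. M lies on line HW with HM:MW = 4:1 ⇒ M = (1/5, 0)
2·[HBM] = 2/5, 2·[UBM] = 1/10
[HBM]:[UBM] = 2/5:1/10 = 4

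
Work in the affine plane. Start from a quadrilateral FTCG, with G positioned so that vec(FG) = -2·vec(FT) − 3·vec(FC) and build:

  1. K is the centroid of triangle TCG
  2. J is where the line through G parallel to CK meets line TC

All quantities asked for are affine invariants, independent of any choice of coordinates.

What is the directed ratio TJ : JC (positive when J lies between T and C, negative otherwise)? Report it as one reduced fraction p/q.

TJ:JC = -2

Set F = (0, 0), T = (1, 0), C = (0, 1), G = (-2, -3); any affine frame gives the same invariant.
1. K is the centroid of triangle TCG ⇒ K = (-1/3, -2/3)
2. J is where the line through G parallel to CK meets line TC ⇒ J = (-1, 2)
J = T + t·(C−T) with t = 2, so TJ:JC = t:(1−t) = 2:-1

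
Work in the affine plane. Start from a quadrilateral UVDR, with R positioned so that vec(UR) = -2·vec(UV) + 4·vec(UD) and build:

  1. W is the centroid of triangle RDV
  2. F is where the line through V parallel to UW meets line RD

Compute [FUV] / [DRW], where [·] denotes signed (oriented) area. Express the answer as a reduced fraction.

[FUV]:[DRW] = 15/7

Assign U = (0, 0), V = (1, 0), D = (0, 1), R = (-2, 4) — the answer is frame-independent, so this choice is without loss of generality.
1. W is the centroid of triangle RDV ⇒ W = (-1/3, 5/3)
2. F is where the line through V parallel to UW meets line RD ⇒ F = (8/7, -5/7)
2·[FUV] = -5/7, 2·[DRW] = -1/3
[FUV]:[DRW] = -5/7:-1/3 = 15/7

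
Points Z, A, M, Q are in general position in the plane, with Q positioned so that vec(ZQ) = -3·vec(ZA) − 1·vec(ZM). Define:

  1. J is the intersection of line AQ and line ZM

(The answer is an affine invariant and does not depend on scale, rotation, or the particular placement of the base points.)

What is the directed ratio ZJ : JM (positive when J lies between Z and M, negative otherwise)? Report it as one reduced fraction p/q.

Work in coordinates with Z = (0, 0), A = (1, 0), M = (0, 1), Q = (-3, -1).
1. J is the intersection of line AQ and line ZM ⇒ J = (0, -1/4)
J = Z + t·(M−Z) with t = -1/4, so ZJ:JM = t:(1−t) = -1/4:5/4

ZJ:JM = -1/5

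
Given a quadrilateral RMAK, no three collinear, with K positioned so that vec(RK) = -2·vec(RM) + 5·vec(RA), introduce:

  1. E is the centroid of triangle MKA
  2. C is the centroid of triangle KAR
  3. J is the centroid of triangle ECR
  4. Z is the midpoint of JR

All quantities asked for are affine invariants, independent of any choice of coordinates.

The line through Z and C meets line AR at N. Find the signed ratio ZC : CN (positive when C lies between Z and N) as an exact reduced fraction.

ZC:CN = -3/4

Work in coordinates with R = (0, 0), M = (1, 0), A = (0, 1), K = (-2, 5).
1. E is the centroid of triangle MKA ⇒ E = (-1/3, 2)
2. C is the centroid of triangle KAR ⇒ C = (-2/3, 2)
3. J is the centroid of triangle ECR ⇒ J = (-1/3, 4/3)
4. Z is the midpoint of JR ⇒ Z = (-1/6, 2/3)
line ZC meets AR at N = (0, 2/9)
C = Z + t·(N−Z) with t = -3, so ZC:CN = -3:4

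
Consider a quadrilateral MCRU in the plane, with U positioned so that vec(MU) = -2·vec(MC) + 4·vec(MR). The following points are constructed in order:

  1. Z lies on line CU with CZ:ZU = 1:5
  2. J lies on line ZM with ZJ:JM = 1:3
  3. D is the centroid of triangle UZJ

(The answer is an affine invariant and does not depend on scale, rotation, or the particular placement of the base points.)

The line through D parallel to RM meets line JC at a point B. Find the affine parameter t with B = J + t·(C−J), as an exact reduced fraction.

Set M = (0, 0), C = (1, 0), R = (0, 1), U = (-2, 4); any affine frame gives the same invariant.
1. Z lies on line CU with CZ:ZU = 1:5 ⇒ Z = (1/2, 2/3)
2. J lies on line ZM with ZJ:JM = 1:3 ⇒ J = (3/8, 1/2)
3. D is the centroid of triangle UZJ ⇒ D = (-3/8, 31/18)
through D parallel to RM: direction (0, -1); meets JC at B = (-3/8, 11/10)
B = J + t·(C−J) with t = -6/5

t = -6/5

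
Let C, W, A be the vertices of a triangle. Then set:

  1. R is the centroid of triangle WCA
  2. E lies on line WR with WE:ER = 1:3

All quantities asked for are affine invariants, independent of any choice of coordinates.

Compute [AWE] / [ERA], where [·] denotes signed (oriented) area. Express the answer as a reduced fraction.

[AWE]:[ERA] = 1/3

Set C = (0, 0), W = (1, 0), A = (0, 1); any affine frame gives the same invariant.
1. R is the centroid of triangle WCA ⇒ R = (1/3, 1/3)
2. E lies on line WR with WE:ER = 1:3 ⇒ E = (5/6, 1/12)
2·[AWE] = -1/12, 2·[ERA] = -1/4
[AWE]:[ERA] = -1/12:-1/4 = 1/3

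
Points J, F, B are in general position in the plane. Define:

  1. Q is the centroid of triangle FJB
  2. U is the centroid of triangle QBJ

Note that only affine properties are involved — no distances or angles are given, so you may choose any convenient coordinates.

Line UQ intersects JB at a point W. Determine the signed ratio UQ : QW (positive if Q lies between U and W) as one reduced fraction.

UQ:QW = -2/3

Choose coordinates J = (0, 0), F = (1, 0), B = (0, 1).
1. Q is the centroid of triangle FJB ⇒ Q = (1/3, 1/3)
2. U is the centroid of triangle QBJ ⇒ U = (1/9, 4/9)
line UQ meets JB at W = (0, 1/2)
Q = U + t·(W−U) with t = -2, so UQ:QW = -2:3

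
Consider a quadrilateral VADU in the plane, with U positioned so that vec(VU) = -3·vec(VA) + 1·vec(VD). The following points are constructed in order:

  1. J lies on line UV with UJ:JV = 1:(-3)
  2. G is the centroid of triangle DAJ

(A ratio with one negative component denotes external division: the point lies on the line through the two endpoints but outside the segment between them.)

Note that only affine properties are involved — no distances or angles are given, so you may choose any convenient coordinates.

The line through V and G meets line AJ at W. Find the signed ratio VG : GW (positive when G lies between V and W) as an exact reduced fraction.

Assign V = (0, 0), A = (1, 0), D = (0, 1), U = (-3, 1) — the answer is frame-independent, so this choice is without loss of generality.
1. J lies on line UV with UJ:JV = 1:(-3) ⇒ J = (-9/2, 3/2)
2. G is the centroid of triangle DAJ ⇒ G = (-7/6, 5/6)
line VG meets AJ at W = (-21/34, 15/34)
G = V + t·(W−V) with t = 17/9, so VG:GW = 17/9:-8/9

VG:GW = -17/8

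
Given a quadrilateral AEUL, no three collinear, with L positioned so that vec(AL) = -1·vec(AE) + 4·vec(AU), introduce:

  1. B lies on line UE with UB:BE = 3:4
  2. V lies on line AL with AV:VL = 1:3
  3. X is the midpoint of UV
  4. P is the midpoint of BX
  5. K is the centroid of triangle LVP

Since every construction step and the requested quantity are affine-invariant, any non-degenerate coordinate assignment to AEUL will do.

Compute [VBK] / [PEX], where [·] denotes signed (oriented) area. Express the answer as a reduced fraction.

[VBK]:[PEX] = -65/4

Work in coordinates with A = (0, 0), E = (1, 0), U = (0, 1), L = (-1, 4).
1. B lies on line UE with UB:BE = 3:4 ⇒ B = (3/7, 4/7)
2. V lies on line AL with AV:VL = 1:3 ⇒ V = (-1/4, 1)
3. X is the midpoint of UV ⇒ X = (-1/8, 1)
4. P is the midpoint of BX ⇒ P = (17/112, 11/14)
5. K is the centroid of triangle LVP ⇒ K = (-41/112, 27/14)
2·[VBK] = 65/112, 2·[PEX] = -1/28
[VBK]:[PEX] = 65/112:-1/28 = -65/4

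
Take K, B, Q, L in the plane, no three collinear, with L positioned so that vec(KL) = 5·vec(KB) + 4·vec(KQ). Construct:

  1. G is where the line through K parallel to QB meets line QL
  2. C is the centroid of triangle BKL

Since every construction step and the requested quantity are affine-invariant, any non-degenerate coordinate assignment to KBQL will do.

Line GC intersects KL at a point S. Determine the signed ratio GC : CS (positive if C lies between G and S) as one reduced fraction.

Work in coordinates with K = (0, 0), B = (1, 0), Q = (0, 1), L = (5, 4).
1. G is where the line through K parallel to QB meets line QL ⇒ G = (-5/8, 5/8)
2. C is the centroid of triangle BKL ⇒ C = (2, 4/3)
line GC meets KL at S = (250/167, 200/167)
C = G + t·(S−G) with t = 167/135, so GC:CS = 167/135:-32/135

GC:CS = -167/32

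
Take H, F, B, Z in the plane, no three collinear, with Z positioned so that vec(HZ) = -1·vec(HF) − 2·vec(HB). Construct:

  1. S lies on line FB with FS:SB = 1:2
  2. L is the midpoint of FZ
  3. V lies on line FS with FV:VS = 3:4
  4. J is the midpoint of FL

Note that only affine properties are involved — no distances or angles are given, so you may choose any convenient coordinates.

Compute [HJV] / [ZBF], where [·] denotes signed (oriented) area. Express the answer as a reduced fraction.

Work in coordinates with H = (0, 0), F = (1, 0), B = (0, 1), Z = (-1, -2).
1. S lies on line FB with FS:SB = 1:2 ⇒ S = (2/3, 1/3)
2. L is the midpoint of FZ ⇒ L = (0, -1)
3. V lies on line FS with FV:VS = 3:4 ⇒ V = (6/7, 1/7)
4. J is the midpoint of FL ⇒ J = (1/2, -1/2)
2·[HJV] = 1/2, 2·[ZBF] = -4
[HJV]:[ZBF] = 1/2:-4 = -1/8

[HJV]:[ZBF] = -1/8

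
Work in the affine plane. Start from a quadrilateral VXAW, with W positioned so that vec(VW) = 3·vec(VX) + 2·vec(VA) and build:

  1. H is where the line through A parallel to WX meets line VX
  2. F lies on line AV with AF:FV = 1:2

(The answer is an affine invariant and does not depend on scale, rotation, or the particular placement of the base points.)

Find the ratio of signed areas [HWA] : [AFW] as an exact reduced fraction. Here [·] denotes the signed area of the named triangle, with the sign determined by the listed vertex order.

Work in coordinates with V = (0, 0), X = (1, 0), A = (0, 1), W = (3, 2).
1. H is where the line through A parallel to WX meets line VX ⇒ H = (-1, 0)
2. F lies on line AV with AF:FV = 1:2 ⇒ F = (0, 2/3)
2·[HWA] = 2, 2·[AFW] = 1
[HWA]:[AFW] = 2:1 = 2

[HWA]:[AFW] = 2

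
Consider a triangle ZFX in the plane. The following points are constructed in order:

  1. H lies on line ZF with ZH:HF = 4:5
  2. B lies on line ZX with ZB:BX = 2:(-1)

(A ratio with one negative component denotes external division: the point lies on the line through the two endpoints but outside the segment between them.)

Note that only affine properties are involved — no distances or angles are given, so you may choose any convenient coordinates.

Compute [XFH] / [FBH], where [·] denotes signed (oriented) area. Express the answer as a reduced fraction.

[XFH]:[FBH] = -1/2

Assign Z = (0, 0), F = (1, 0), X = (0, 1) — the answer is frame-independent, so this choice is without loss of generality.
1. H lies on line ZF with ZH:HF = 4:5 ⇒ H = (4/9, 0)
2. B lies on line ZX with ZB:BX = 2:(-1) ⇒ B = (0, 2)
2·[XFH] = -5/9, 2·[FBH] = 10/9
[XFH]:[FBH] = -5/9:10/9 = -1/2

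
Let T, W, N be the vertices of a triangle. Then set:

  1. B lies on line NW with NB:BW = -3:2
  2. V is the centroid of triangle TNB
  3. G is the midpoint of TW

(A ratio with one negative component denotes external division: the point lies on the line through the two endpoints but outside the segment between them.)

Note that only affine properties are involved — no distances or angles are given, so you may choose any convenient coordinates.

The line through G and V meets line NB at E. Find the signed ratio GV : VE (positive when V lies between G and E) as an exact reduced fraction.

GV:VE = 1/2

Set T = (0, 0), W = (1, 0), N = (0, 1); any affine frame gives the same invariant.
1. B lies on line NW with NB:BW = -3:2 ⇒ B = (3, -2)
2. V is the centroid of triangle TNB ⇒ V = (1, -1/3)
3. G is the midpoint of TW ⇒ G = (1/2, 0)
line GV meets NB at E = (2, -1)
V = G + t·(E−G) with t = 1/3, so GV:VE = 1/3:2/3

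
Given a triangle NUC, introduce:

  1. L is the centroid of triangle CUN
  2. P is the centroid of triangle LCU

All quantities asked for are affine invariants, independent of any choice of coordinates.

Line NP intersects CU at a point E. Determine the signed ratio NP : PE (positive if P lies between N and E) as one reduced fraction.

NP:PE = 8

Work in coordinates with N = (0, 0), U = (1, 0), C = (0, 1).
1. L is the centroid of triangle CUN ⇒ L = (1/3, 1/3)
2. P is the centroid of triangle LCU ⇒ P = (4/9, 4/9)
line NP meets CU at E = (1/2, 1/2)
P = N + t·(E−N) with t = 8/9, so NP:PE = 8/9:1/9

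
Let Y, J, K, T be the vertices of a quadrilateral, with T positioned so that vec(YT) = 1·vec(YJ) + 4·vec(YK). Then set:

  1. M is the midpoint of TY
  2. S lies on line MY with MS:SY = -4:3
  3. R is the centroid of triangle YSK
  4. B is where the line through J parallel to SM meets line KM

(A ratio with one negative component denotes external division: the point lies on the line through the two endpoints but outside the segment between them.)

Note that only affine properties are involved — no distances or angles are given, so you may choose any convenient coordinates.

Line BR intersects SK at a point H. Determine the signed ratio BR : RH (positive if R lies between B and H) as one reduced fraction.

BR:RH = 19

Choose coordinates Y = (0, 0), J = (1, 0), K = (0, 1), T = (1, 4).
1. M is the midpoint of TY ⇒ M = (1/2, 2)
2. S lies on line MY with MS:SY = -4:3 ⇒ S = (-3/2, -6)
3. R is the centroid of triangle YSK ⇒ R = (-1/2, -5/3)
4. B is where the line through J parallel to SM meets line KM ⇒ B = (5/2, 6)
line BR meets SK at H = (-25/38, -118/57)
R = B + t·(H−B) with t = 19/20, so BR:RH = 19/20:1/20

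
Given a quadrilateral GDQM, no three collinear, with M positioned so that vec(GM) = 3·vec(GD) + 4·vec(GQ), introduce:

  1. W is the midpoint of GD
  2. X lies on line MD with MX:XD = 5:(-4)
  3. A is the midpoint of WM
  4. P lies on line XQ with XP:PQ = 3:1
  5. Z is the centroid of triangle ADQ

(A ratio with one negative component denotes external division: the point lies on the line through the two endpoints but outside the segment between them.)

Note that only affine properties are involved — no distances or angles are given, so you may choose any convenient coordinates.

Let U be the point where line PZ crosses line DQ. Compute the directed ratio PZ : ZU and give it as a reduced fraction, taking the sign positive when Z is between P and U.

Assign G = (0, 0), D = (1, 0), Q = (0, 1), M = (3, 4) — the answer is frame-independent, so this choice is without loss of generality.
1. W is the midpoint of GD ⇒ W = (1/2, 0)
2. X lies on line MD with MX:XD = 5:(-4) ⇒ X = (-7, -16)
3. A is the midpoint of WM ⇒ A = (7/4, 2)
4. P lies on line XQ with XP:PQ = 3:1 ⇒ P = (-7/4, -13/4)
5. Z is the centroid of triangle ADQ ⇒ Z = (11/12, 1)
line PZ meets DQ at U = (187/332, 145/332)
Z = P + t·(U−P) with t = 83/72, so PZ:ZU = 83/72:-11/72

PZ:ZU = -83/11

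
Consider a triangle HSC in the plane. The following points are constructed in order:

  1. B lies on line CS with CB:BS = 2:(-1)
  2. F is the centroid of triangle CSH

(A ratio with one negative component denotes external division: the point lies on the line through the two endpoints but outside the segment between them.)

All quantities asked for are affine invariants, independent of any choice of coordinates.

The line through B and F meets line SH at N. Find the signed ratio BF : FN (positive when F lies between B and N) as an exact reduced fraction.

Assign H = (0, 0), S = (1, 0), C = (0, 1) — the answer is frame-independent, so this choice is without loss of generality.
1. B lies on line CS with CB:BS = 2:(-1) ⇒ B = (2, -1)
2. F is the centroid of triangle CSH ⇒ F = (1/3, 1/3)
line BF meets SH at N = (3/4, 0)
F = B + t·(N−B) with t = 4/3, so BF:FN = 4/3:-1/3

BF:FN = -4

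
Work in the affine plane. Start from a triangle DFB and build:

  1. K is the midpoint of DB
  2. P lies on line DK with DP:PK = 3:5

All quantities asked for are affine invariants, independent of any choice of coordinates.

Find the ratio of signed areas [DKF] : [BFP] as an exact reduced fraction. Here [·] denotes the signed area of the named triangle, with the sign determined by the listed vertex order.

Choose coordinates D = (0, 0), F = (1, 0), B = (0, 1).
1. K is the midpoint of DB ⇒ K = (0, 1/2)
2. P lies on line DK with DP:PK = 3:5 ⇒ P = (0, 3/16)
2·[DKF] = -1/2, 2·[BFP] = -13/16
[DKF]:[BFP] = -1/2:-13/16 = 8/13

[DKF]:[BFP] = 8/13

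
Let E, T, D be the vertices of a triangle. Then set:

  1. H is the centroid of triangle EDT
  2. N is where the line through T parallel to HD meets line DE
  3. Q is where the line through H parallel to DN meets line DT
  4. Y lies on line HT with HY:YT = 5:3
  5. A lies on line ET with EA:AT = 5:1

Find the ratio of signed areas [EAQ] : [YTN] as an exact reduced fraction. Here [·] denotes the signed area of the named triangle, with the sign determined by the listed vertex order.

Choose coordinates E = (0, 0), T = (1, 0), D = (0, 1).
1. H is the centroid of triangle EDT ⇒ H = (1/3, 1/3)
2. N is where the line through T parallel to HD meets line DE ⇒ N = (0, 2)
3. Q is where the line through H parallel to DN meets line DT ⇒ Q = (1/3, 2/3)
4. Y lies on line HT with HY:YT = 5:3 ⇒ Y = (3/4, 1/8)
5. A lies on line ET with EA:AT = 5:1 ⇒ A = (5/6, 0)
2·[EAQ] = 5/9, 2·[YTN] = 3/8
[EAQ]:[YTN] = 5/9:3/8 = 40/27

[EAQ]:[YTN] = 40/27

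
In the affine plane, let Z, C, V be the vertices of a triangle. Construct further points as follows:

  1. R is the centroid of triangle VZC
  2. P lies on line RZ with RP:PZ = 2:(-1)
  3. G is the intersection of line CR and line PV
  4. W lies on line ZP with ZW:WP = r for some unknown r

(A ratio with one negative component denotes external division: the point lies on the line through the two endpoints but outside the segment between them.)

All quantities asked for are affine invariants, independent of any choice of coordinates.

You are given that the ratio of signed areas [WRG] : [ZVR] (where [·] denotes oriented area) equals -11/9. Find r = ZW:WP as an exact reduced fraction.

r = 5

Assign Z = (0, 0), C = (1, 0), V = (0, 1) — the answer is frame-independent, so this choice is without loss of generality.
1. R is the centroid of triangle VZC ⇒ R = (1/3, 1/3)
2. P lies on line RZ with RP:PZ = 2:(-1) ⇒ P = (-1/3, -1/3)
3. G is the intersection of line CR and line PV ⇒ G = (-1/9, 5/9)
4. With ZW:WP = r, write λ = r/(r+1) so W = Z + λ·(P−Z); W is affine-linear in λ
Every point depending on W is an affine combination of W and λ-independent points, so each such coordinate is linear in λ; the λ² term in each signed area is a multiple of (P−Z)×(P−Z) = 0, so 2·[WRG] and 2·[ZVR] are each linear in λ. Evaluating at λ=0 and λ=1:
  2·[WRG] = 2/9·λ + 2/9,   2·[ZVR] = -1/3
So [WRG]:[ZVR] = (2/9·λ + 2/9) / (-1/3). Setting this equal to -11/9:
  2/9·λ + 2/9 = -11/9·(-1/3)  ⇒  λ = 5/6
Then r = λ/(1−λ) = (5/6)/(1/6) = 5. Check: with r = 5, W = (-5/18, -5/18) and [WRG]:[ZVR] = -11/9 as required.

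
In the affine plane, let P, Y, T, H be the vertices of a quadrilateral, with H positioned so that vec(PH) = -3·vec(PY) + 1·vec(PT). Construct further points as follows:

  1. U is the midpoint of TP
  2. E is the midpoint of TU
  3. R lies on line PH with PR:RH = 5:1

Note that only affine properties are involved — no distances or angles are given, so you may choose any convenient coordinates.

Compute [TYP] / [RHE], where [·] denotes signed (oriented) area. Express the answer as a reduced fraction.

[TYP]:[RHE] = 8/3

Assign P = (0, 0), Y = (1, 0), T = (0, 1), H = (-3, 1) — the answer is frame-independent, so this choice is without loss of generality.
1. U is the midpoint of TP ⇒ U = (0, 1/2)
2. E is the midpoint of TU ⇒ E = (0, 3/4)
3. R lies on line PH with PR:RH = 5:1 ⇒ R = (-5/2, 5/6)
2·[TYP] = -1, 2·[RHE] = -3/8
[TYP]:[RHE] = -1:-3/8 = 8/3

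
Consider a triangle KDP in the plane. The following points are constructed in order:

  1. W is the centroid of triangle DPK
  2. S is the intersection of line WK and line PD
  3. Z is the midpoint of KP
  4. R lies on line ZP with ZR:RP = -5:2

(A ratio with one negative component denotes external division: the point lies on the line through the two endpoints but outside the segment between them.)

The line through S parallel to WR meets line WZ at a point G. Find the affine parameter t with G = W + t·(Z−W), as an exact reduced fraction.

t = -4/5

Choose coordinates K = (0, 0), D = (1, 0), P = (0, 1).
1. W is the centroid of triangle DPK ⇒ W = (1/3, 1/3)
2. S is the intersection of line WK and line PD ⇒ S = (1/2, 1/2)
3. Z is the midpoint of KP ⇒ Z = (0, 1/2)
4. R lies on line ZP with ZR:RP = -5:2 ⇒ R = (0, 4/3)
through S parallel to WR: direction (-1/3, 1); meets WZ at G = (3/5, 1/5)
G = W + t·(Z−W) with t = -4/5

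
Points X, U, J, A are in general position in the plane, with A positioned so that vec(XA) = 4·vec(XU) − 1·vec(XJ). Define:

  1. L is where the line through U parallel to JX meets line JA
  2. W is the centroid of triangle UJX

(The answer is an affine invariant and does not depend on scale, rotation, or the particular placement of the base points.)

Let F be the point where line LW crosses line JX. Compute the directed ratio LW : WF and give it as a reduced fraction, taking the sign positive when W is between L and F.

LW:WF = 2

Assign X = (0, 0), U = (1, 0), J = (0, 1), A = (4, -1) — the answer is frame-independent, so this choice is without loss of generality.
1. L is where the line through U parallel to JX meets line JA ⇒ L = (1, 1/2)
2. W is the centroid of triangle UJX ⇒ W = (1/3, 1/3)
line LW meets JX at F = (0, 1/4)
W = L + t·(F−L) with t = 2/3, so LW:WF = 2/3:1/3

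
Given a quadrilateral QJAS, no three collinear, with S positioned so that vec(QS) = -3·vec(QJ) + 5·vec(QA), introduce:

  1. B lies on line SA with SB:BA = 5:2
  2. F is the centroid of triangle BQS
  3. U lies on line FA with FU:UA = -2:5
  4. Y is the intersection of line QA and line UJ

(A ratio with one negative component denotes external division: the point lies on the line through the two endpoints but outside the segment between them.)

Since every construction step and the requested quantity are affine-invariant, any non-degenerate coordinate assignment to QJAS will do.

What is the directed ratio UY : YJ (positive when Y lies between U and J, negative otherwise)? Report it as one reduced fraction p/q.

Work in coordinates with Q = (0, 0), J = (1, 0), A = (0, 1), S = (-3, 5).
1. B lies on line SA with SB:BA = 5:2 ⇒ B = (-6/7, 15/7)
2. F is the centroid of triangle BQS ⇒ F = (-9/7, 50/21)
3. U lies on line FA with FU:UA = -2:5 ⇒ U = (-15/7, 208/63)
4. Y is the intersection of line QA and line UJ ⇒ Y = (0, 104/99)
Y = U + t·(J−U) with t = 15/22, so UY:YJ = t:(1−t) = 15/22:7/22

UY:YJ = 15/7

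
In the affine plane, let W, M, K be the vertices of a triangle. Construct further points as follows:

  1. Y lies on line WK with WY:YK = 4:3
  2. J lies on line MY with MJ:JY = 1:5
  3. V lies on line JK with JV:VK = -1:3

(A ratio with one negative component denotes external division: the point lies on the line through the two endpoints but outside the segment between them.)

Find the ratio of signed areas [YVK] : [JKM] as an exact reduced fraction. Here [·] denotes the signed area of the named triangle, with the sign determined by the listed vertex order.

[YVK]:[JKM] = -15/2

Assign W = (0, 0), M = (1, 0), K = (0, 1) — the answer is frame-independent, so this choice is without loss of generality.
1. Y lies on line WK with WY:YK = 4:3 ⇒ Y = (0, 4/7)
2. J lies on line MY with MJ:JY = 1:5 ⇒ J = (5/6, 2/21)
3. V lies on line JK with JV:VK = -1:3 ⇒ V = (5/4, -5/14)
2·[YVK] = 15/28, 2·[JKM] = -1/14
[YVK]:[JKM] = 15/28:-1/14 = -15/2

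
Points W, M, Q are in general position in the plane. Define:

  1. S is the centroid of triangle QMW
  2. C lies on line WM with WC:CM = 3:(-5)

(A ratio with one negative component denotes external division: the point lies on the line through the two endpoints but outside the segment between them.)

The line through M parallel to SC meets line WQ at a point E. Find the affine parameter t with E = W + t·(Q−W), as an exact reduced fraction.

t = -2/11

Choose coordinates W = (0, 0), M = (1, 0), Q = (0, 1).
1. S is the centroid of triangle QMW ⇒ S = (1/3, 1/3)
2. C lies on line WM with WC:CM = 3:(-5) ⇒ C = (-3/2, 0)
through M parallel to SC: direction (-11/6, -1/3); meets WQ at E = (0, -2/11)
E = W + t·(Q−W) with t = -2/11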